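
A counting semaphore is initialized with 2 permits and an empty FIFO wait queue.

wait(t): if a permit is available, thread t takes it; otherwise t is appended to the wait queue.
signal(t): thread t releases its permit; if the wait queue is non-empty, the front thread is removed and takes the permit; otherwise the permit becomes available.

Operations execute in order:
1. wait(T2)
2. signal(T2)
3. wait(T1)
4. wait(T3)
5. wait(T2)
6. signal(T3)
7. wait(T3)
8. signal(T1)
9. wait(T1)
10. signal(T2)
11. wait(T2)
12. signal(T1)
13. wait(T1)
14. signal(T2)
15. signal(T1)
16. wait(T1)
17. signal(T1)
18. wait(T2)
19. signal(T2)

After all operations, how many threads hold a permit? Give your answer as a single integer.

Answer: 1

Derivation:
Step 1: wait(T2) -> count=1 queue=[] holders={T2}
Step 2: signal(T2) -> count=2 queue=[] holders={none}
Step 3: wait(T1) -> count=1 queue=[] holders={T1}
Step 4: wait(T3) -> count=0 queue=[] holders={T1,T3}
Step 5: wait(T2) -> count=0 queue=[T2] holders={T1,T3}
Step 6: signal(T3) -> count=0 queue=[] holders={T1,T2}
Step 7: wait(T3) -> count=0 queue=[T3] holders={T1,T2}
Step 8: signal(T1) -> count=0 queue=[] holders={T2,T3}
Step 9: wait(T1) -> count=0 queue=[T1] holders={T2,T3}
Step 10: signal(T2) -> count=0 queue=[] holders={T1,T3}
Step 11: wait(T2) -> count=0 queue=[T2] holders={T1,T3}
Step 12: signal(T1) -> count=0 queue=[] holders={T2,T3}
Step 13: wait(T1) -> count=0 queue=[T1] holders={T2,T3}
Step 14: signal(T2) -> count=0 queue=[] holders={T1,T3}
Step 15: signal(T1) -> count=1 queue=[] holders={T3}
Step 16: wait(T1) -> count=0 queue=[] holders={T1,T3}
Step 17: signal(T1) -> count=1 queue=[] holders={T3}
Step 18: wait(T2) -> count=0 queue=[] holders={T2,T3}
Step 19: signal(T2) -> count=1 queue=[] holders={T3}
Final holders: {T3} -> 1 thread(s)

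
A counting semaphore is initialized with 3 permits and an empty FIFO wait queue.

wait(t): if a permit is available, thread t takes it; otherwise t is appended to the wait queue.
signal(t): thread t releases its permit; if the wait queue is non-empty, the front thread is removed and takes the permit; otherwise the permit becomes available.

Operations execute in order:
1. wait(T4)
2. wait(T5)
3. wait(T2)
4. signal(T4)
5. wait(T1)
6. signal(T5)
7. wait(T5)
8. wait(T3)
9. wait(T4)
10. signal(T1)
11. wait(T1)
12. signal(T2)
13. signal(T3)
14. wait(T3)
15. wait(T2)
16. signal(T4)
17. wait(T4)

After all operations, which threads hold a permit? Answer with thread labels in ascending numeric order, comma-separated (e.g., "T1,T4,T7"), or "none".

Answer: T1,T3,T5

Derivation:
Step 1: wait(T4) -> count=2 queue=[] holders={T4}
Step 2: wait(T5) -> count=1 queue=[] holders={T4,T5}
Step 3: wait(T2) -> count=0 queue=[] holders={T2,T4,T5}
Step 4: signal(T4) -> count=1 queue=[] holders={T2,T5}
Step 5: wait(T1) -> count=0 queue=[] holders={T1,T2,T5}
Step 6: signal(T5) -> count=1 queue=[] holders={T1,T2}
Step 7: wait(T5) -> count=0 queue=[] holders={T1,T2,T5}
Step 8: wait(T3) -> count=0 queue=[T3] holders={T1,T2,T5}
Step 9: wait(T4) -> count=0 queue=[T3,T4] holders={T1,T2,T5}
Step 10: signal(T1) -> count=0 queue=[T4] holders={T2,T3,T5}
Step 11: wait(T1) -> count=0 queue=[T4,T1] holders={T2,T3,T5}
Step 12: signal(T2) -> count=0 queue=[T1] holders={T3,T4,T5}
Step 13: signal(T3) -> count=0 queue=[] holders={T1,T4,T5}
Step 14: wait(T3) -> count=0 queue=[T3] holders={T1,T4,T5}
Step 15: wait(T2) -> count=0 queue=[T3,T2] holders={T1,T4,T5}
Step 16: signal(T4) -> count=0 queue=[T2] holders={T1,T3,T5}
Step 17: wait(T4) -> count=0 queue=[T2,T4] holders={T1,T3,T5}
Final holders: T1,T3,T5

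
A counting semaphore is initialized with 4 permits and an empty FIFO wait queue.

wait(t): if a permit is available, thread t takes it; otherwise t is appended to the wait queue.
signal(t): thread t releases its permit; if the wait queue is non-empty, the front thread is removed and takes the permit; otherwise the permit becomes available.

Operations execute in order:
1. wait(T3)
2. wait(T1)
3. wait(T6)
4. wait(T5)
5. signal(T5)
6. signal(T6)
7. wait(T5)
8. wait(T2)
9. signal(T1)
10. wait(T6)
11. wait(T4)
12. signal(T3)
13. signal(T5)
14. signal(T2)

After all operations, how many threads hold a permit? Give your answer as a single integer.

Answer: 2

Derivation:
Step 1: wait(T3) -> count=3 queue=[] holders={T3}
Step 2: wait(T1) -> count=2 queue=[] holders={T1,T3}
Step 3: wait(T6) -> count=1 queue=[] holders={T1,T3,T6}
Step 4: wait(T5) -> count=0 queue=[] holders={T1,T3,T5,T6}
Step 5: signal(T5) -> count=1 queue=[] holders={T1,T3,T6}
Step 6: signal(T6) -> count=2 queue=[] holders={T1,T3}
Step 7: wait(T5) -> count=1 queue=[] holders={T1,T3,T5}
Step 8: wait(T2) -> count=0 queue=[] holders={T1,T2,T3,T5}
Step 9: signal(T1) -> count=1 queue=[] holders={T2,T3,T5}
Step 10: wait(T6) -> count=0 queue=[] holders={T2,T3,T5,T6}
Step 11: wait(T4) -> count=0 queue=[T4] holders={T2,T3,T5,T6}
Step 12: signal(T3) -> count=0 queue=[] holders={T2,T4,T5,T6}
Step 13: signal(T5) -> count=1 queue=[] holders={T2,T4,T6}
Step 14: signal(T2) -> count=2 queue=[] holders={T4,T6}
Final holders: {T4,T6} -> 2 thread(s)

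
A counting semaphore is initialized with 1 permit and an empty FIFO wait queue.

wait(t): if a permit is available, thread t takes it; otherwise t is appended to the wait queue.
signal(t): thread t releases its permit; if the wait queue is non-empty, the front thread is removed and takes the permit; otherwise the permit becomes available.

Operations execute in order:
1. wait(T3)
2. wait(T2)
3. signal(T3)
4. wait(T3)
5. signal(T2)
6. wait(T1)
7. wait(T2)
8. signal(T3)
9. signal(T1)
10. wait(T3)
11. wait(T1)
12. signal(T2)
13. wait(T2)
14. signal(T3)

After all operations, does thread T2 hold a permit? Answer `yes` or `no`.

Step 1: wait(T3) -> count=0 queue=[] holders={T3}
Step 2: wait(T2) -> count=0 queue=[T2] holders={T3}
Step 3: signal(T3) -> count=0 queue=[] holders={T2}
Step 4: wait(T3) -> count=0 queue=[T3] holders={T2}
Step 5: signal(T2) -> count=0 queue=[] holders={T3}
Step 6: wait(T1) -> count=0 queue=[T1] holders={T3}
Step 7: wait(T2) -> count=0 queue=[T1,T2] holders={T3}
Step 8: signal(T3) -> count=0 queue=[T2] holders={T1}
Step 9: signal(T1) -> count=0 queue=[] holders={T2}
Step 10: wait(T3) -> count=0 queue=[T3] holders={T2}
Step 11: wait(T1) -> count=0 queue=[T3,T1] holders={T2}
Step 12: signal(T2) -> count=0 queue=[T1] holders={T3}
Step 13: wait(T2) -> count=0 queue=[T1,T2] holders={T3}
Step 14: signal(T3) -> count=0 queue=[T2] holders={T1}
Final holders: {T1} -> T2 not in holders

Answer: no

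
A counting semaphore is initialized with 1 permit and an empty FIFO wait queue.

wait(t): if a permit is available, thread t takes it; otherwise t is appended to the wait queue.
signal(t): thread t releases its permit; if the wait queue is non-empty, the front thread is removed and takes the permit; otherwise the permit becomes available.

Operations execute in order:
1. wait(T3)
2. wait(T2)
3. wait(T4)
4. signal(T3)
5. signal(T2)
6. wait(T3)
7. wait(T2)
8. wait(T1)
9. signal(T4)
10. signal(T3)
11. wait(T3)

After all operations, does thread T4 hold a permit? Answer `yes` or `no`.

Answer: no

Derivation:
Step 1: wait(T3) -> count=0 queue=[] holders={T3}
Step 2: wait(T2) -> count=0 queue=[T2] holders={T3}
Step 3: wait(T4) -> count=0 queue=[T2,T4] holders={T3}
Step 4: signal(T3) -> count=0 queue=[T4] holders={T2}
Step 5: signal(T2) -> count=0 queue=[] holders={T4}
Step 6: wait(T3) -> count=0 queue=[T3] holders={T4}
Step 7: wait(T2) -> count=0 queue=[T3,T2] holders={T4}
Step 8: wait(T1) -> count=0 queue=[T3,T2,T1] holders={T4}
Step 9: signal(T4) -> count=0 queue=[T2,T1] holders={T3}
Step 10: signal(T3) -> count=0 queue=[T1] holders={T2}
Step 11: wait(T3) -> count=0 queue=[T1,T3] holders={T2}
Final holders: {T2} -> T4 not in holders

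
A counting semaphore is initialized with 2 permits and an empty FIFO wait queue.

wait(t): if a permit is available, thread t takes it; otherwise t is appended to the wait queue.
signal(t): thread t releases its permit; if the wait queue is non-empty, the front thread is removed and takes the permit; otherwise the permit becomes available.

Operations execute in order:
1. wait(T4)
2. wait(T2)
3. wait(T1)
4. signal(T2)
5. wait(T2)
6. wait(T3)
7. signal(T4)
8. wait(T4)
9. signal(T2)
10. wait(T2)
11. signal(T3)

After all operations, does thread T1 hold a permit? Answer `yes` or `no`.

Step 1: wait(T4) -> count=1 queue=[] holders={T4}
Step 2: wait(T2) -> count=0 queue=[] holders={T2,T4}
Step 3: wait(T1) -> count=0 queue=[T1] holders={T2,T4}
Step 4: signal(T2) -> count=0 queue=[] holders={T1,T4}
Step 5: wait(T2) -> count=0 queue=[T2] holders={T1,T4}
Step 6: wait(T3) -> count=0 queue=[T2,T3] holders={T1,T4}
Step 7: signal(T4) -> count=0 queue=[T3] holders={T1,T2}
Step 8: wait(T4) -> count=0 queue=[T3,T4] holders={T1,T2}
Step 9: signal(T2) -> count=0 queue=[T4] holders={T1,T3}
Step 10: wait(T2) -> count=0 queue=[T4,T2] holders={T1,T3}
Step 11: signal(T3) -> count=0 queue=[T2] holders={T1,T4}
Final holders: {T1,T4} -> T1 in holders

Answer: yes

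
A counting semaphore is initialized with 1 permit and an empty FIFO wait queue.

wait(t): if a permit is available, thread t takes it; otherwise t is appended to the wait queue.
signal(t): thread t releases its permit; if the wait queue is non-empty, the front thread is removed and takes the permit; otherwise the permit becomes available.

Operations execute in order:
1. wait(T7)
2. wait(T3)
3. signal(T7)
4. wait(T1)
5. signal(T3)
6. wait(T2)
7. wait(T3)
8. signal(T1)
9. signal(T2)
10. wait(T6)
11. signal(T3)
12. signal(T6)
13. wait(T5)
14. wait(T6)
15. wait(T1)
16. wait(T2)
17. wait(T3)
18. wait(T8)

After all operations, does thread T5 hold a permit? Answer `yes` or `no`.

Answer: yes

Derivation:
Step 1: wait(T7) -> count=0 queue=[] holders={T7}
Step 2: wait(T3) -> count=0 queue=[T3] holders={T7}
Step 3: signal(T7) -> count=0 queue=[] holders={T3}
Step 4: wait(T1) -> count=0 queue=[T1] holders={T3}
Step 5: signal(T3) -> count=0 queue=[] holders={T1}
Step 6: wait(T2) -> count=0 queue=[T2] holders={T1}
Step 7: wait(T3) -> count=0 queue=[T2,T3] holders={T1}
Step 8: signal(T1) -> count=0 queue=[T3] holders={T2}
Step 9: signal(T2) -> count=0 queue=[] holders={T3}
Step 10: wait(T6) -> count=0 queue=[T6] holders={T3}
Step 11: signal(T3) -> count=0 queue=[] holders={T6}
Step 12: signal(T6) -> count=1 queue=[] holders={none}
Step 13: wait(T5) -> count=0 queue=[] holders={T5}
Step 14: wait(T6) -> count=0 queue=[T6] holders={T5}
Step 15: wait(T1) -> count=0 queue=[T6,T1] holders={T5}
Step 16: wait(T2) -> count=0 queue=[T6,T1,T2] holders={T5}
Step 17: wait(T3) -> count=0 queue=[T6,T1,T2,T3] holders={T5}
Step 18: wait(T8) -> count=0 queue=[T6,T1,T2,T3,T8] holders={T5}
Final holders: {T5} -> T5 in holders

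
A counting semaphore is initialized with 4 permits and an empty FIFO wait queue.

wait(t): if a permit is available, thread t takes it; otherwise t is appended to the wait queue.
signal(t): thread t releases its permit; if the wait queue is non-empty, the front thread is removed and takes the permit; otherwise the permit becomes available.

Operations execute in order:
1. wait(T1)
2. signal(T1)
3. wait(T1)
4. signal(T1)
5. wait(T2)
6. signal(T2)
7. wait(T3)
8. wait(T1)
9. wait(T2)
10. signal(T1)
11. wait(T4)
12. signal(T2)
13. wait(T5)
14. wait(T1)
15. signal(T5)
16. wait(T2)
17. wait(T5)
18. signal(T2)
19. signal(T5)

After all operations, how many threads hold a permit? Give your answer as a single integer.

Answer: 3

Derivation:
Step 1: wait(T1) -> count=3 queue=[] holders={T1}
Step 2: signal(T1) -> count=4 queue=[] holders={none}
Step 3: wait(T1) -> count=3 queue=[] holders={T1}
Step 4: signal(T1) -> count=4 queue=[] holders={none}
Step 5: wait(T2) -> count=3 queue=[] holders={T2}
Step 6: signal(T2) -> count=4 queue=[] holders={none}
Step 7: wait(T3) -> count=3 queue=[] holders={T3}
Step 8: wait(T1) -> count=2 queue=[] holders={T1,T3}
Step 9: wait(T2) -> count=1 queue=[] holders={T1,T2,T3}
Step 10: signal(T1) -> count=2 queue=[] holders={T2,T3}
Step 11: wait(T4) -> count=1 queue=[] holders={T2,T3,T4}
Step 12: signal(T2) -> count=2 queue=[] holders={T3,T4}
Step 13: wait(T5) -> count=1 queue=[] holders={T3,T4,T5}
Step 14: wait(T1) -> count=0 queue=[] holders={T1,T3,T4,T5}
Step 15: signal(T5) -> count=1 queue=[] holders={T1,T3,T4}
Step 16: wait(T2) -> count=0 queue=[] holders={T1,T2,T3,T4}
Step 17: wait(T5) -> count=0 queue=[T5] holders={T1,T2,T3,T4}
Step 18: signal(T2) -> count=0 queue=[] holders={T1,T3,T4,T5}
Step 19: signal(T5) -> count=1 queue=[] holders={T1,T3,T4}
Final holders: {T1,T3,T4} -> 3 thread(s)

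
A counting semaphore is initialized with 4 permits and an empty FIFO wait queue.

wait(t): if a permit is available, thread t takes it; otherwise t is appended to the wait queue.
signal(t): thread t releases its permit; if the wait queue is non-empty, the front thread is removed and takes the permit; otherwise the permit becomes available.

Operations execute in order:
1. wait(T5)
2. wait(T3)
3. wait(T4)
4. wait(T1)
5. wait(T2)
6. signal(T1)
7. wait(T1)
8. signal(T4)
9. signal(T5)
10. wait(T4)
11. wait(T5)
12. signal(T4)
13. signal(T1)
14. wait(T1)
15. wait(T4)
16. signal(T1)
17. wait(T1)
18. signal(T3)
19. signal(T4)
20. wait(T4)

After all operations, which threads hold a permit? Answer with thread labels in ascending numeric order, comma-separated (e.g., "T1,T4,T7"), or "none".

Step 1: wait(T5) -> count=3 queue=[] holders={T5}
Step 2: wait(T3) -> count=2 queue=[] holders={T3,T5}
Step 3: wait(T4) -> count=1 queue=[] holders={T3,T4,T5}
Step 4: wait(T1) -> count=0 queue=[] holders={T1,T3,T4,T5}
Step 5: wait(T2) -> count=0 queue=[T2] holders={T1,T3,T4,T5}
Step 6: signal(T1) -> count=0 queue=[] holders={T2,T3,T4,T5}
Step 7: wait(T1) -> count=0 queue=[T1] holders={T2,T3,T4,T5}
Step 8: signal(T4) -> count=0 queue=[] holders={T1,T2,T3,T5}
Step 9: signal(T5) -> count=1 queue=[] holders={T1,T2,T3}
Step 10: wait(T4) -> count=0 queue=[] holders={T1,T2,T3,T4}
Step 11: wait(T5) -> count=0 queue=[T5] holders={T1,T2,T3,T4}
Step 12: signal(T4) -> count=0 queue=[] holders={T1,T2,T3,T5}
Step 13: signal(T1) -> count=1 queue=[] holders={T2,T3,T5}
Step 14: wait(T1) -> count=0 queue=[] holders={T1,T2,T3,T5}
Step 15: wait(T4) -> count=0 queue=[T4] holders={T1,T2,T3,T5}
Step 16: signal(T1) -> count=0 queue=[] holders={T2,T3,T4,T5}
Step 17: wait(T1) -> count=0 queue=[T1] holders={T2,T3,T4,T5}
Step 18: signal(T3) -> count=0 queue=[] holders={T1,T2,T4,T5}
Step 19: signal(T4) -> count=1 queue=[] holders={T1,T2,T5}
Step 20: wait(T4) -> count=0 queue=[] holders={T1,T2,T4,T5}
Final holders: T1,T2,T4,T5

Answer: T1,T2,T4,T5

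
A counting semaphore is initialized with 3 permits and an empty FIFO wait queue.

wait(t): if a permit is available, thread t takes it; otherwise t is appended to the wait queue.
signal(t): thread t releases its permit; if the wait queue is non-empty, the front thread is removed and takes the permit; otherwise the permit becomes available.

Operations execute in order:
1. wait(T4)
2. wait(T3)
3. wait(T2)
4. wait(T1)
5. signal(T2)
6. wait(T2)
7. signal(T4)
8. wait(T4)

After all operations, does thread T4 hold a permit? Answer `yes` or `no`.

Answer: no

Derivation:
Step 1: wait(T4) -> count=2 queue=[] holders={T4}
Step 2: wait(T3) -> count=1 queue=[] holders={T3,T4}
Step 3: wait(T2) -> count=0 queue=[] holders={T2,T3,T4}
Step 4: wait(T1) -> count=0 queue=[T1] holders={T2,T3,T4}
Step 5: signal(T2) -> count=0 queue=[] holders={T1,T3,T4}
Step 6: wait(T2) -> count=0 queue=[T2] holders={T1,T3,T4}
Step 7: signal(T4) -> count=0 queue=[] holders={T1,T2,T3}
Step 8: wait(T4) -> count=0 queue=[T4] holders={T1,T2,T3}
Final holders: {T1,T2,T3} -> T4 not in holders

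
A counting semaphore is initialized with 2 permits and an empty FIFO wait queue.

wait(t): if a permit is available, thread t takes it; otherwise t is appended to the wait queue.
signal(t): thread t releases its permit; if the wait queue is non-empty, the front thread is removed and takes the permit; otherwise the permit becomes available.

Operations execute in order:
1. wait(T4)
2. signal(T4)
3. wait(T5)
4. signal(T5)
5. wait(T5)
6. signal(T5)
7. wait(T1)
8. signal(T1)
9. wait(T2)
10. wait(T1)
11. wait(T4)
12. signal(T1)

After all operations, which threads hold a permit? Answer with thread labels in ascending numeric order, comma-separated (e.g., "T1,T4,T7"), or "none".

Step 1: wait(T4) -> count=1 queue=[] holders={T4}
Step 2: signal(T4) -> count=2 queue=[] holders={none}
Step 3: wait(T5) -> count=1 queue=[] holders={T5}
Step 4: signal(T5) -> count=2 queue=[] holders={none}
Step 5: wait(T5) -> count=1 queue=[] holders={T5}
Step 6: signal(T5) -> count=2 queue=[] holders={none}
Step 7: wait(T1) -> count=1 queue=[] holders={T1}
Step 8: signal(T1) -> count=2 queue=[] holders={none}
Step 9: wait(T2) -> count=1 queue=[] holders={T2}
Step 10: wait(T1) -> count=0 queue=[] holders={T1,T2}
Step 11: wait(T4) -> count=0 queue=[T4] holders={T1,T2}
Step 12: signal(T1) -> count=0 queue=[] holders={T2,T4}
Final holders: T2,T4

Answer: T2,T4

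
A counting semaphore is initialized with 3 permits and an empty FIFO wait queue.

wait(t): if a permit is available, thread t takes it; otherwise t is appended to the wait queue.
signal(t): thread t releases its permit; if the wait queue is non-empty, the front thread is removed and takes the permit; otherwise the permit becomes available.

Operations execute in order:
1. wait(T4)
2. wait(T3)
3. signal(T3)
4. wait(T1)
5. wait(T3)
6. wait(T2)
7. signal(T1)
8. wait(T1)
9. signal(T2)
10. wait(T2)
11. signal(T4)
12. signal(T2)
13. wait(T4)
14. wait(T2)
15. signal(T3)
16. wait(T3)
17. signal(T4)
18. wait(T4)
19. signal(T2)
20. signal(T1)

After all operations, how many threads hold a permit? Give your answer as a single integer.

Step 1: wait(T4) -> count=2 queue=[] holders={T4}
Step 2: wait(T3) -> count=1 queue=[] holders={T3,T4}
Step 3: signal(T3) -> count=2 queue=[] holders={T4}
Step 4: wait(T1) -> count=1 queue=[] holders={T1,T4}
Step 5: wait(T3) -> count=0 queue=[] holders={T1,T3,T4}
Step 6: wait(T2) -> count=0 queue=[T2] holders={T1,T3,T4}
Step 7: signal(T1) -> count=0 queue=[] holders={T2,T3,T4}
Step 8: wait(T1) -> count=0 queue=[T1] holders={T2,T3,T4}
Step 9: signal(T2) -> count=0 queue=[] holders={T1,T3,T4}
Step 10: wait(T2) -> count=0 queue=[T2] holders={T1,T3,T4}
Step 11: signal(T4) -> count=0 queue=[] holders={T1,T2,T3}
Step 12: signal(T2) -> count=1 queue=[] holders={T1,T3}
Step 13: wait(T4) -> count=0 queue=[] holders={T1,T3,T4}
Step 14: wait(T2) -> count=0 queue=[T2] holders={T1,T3,T4}
Step 15: signal(T3) -> count=0 queue=[] holders={T1,T2,T4}
Step 16: wait(T3) -> count=0 queue=[T3] holders={T1,T2,T4}
Step 17: signal(T4) -> count=0 queue=[] holders={T1,T2,T3}
Step 18: wait(T4) -> count=0 queue=[T4] holders={T1,T2,T3}
Step 19: signal(T2) -> count=0 queue=[] holders={T1,T3,T4}
Step 20: signal(T1) -> count=1 queue=[] holders={T3,T4}
Final holders: {T3,T4} -> 2 thread(s)

Answer: 2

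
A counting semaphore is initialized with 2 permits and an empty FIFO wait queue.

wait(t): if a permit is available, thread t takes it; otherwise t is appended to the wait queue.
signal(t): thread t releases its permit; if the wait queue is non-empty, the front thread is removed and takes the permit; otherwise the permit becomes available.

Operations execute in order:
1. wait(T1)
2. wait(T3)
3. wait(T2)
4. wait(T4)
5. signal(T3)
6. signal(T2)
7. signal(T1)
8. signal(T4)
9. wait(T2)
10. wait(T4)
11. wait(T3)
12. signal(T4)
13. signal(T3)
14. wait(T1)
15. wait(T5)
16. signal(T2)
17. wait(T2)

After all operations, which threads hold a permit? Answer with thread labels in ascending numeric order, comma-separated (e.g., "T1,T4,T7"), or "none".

Step 1: wait(T1) -> count=1 queue=[] holders={T1}
Step 2: wait(T3) -> count=0 queue=[] holders={T1,T3}
Step 3: wait(T2) -> count=0 queue=[T2] holders={T1,T3}
Step 4: wait(T4) -> count=0 queue=[T2,T4] holders={T1,T3}
Step 5: signal(T3) -> count=0 queue=[T4] holders={T1,T2}
Step 6: signal(T2) -> count=0 queue=[] holders={T1,T4}
Step 7: signal(T1) -> count=1 queue=[] holders={T4}
Step 8: signal(T4) -> count=2 queue=[] holders={none}
Step 9: wait(T2) -> count=1 queue=[] holders={T2}
Step 10: wait(T4) -> count=0 queue=[] holders={T2,T4}
Step 11: wait(T3) -> count=0 queue=[T3] holders={T2,T4}
Step 12: signal(T4) -> count=0 queue=[] holders={T2,T3}
Step 13: signal(T3) -> count=1 queue=[] holders={T2}
Step 14: wait(T1) -> count=0 queue=[] holders={T1,T2}
Step 15: wait(T5) -> count=0 queue=[T5] holders={T1,T2}
Step 16: signal(T2) -> count=0 queue=[] holders={T1,T5}
Step 17: wait(T2) -> count=0 queue=[T2] holders={T1,T5}
Final holders: T1,T5

Answer: T1,T5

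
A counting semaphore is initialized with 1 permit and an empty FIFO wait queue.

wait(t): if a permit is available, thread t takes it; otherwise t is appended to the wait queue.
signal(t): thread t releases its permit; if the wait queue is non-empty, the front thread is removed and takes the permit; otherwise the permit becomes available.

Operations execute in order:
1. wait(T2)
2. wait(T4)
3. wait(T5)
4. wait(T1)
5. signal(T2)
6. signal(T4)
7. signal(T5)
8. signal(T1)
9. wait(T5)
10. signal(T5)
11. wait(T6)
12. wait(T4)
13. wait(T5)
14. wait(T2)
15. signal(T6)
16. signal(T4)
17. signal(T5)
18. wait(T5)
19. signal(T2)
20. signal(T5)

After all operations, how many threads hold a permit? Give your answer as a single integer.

Step 1: wait(T2) -> count=0 queue=[] holders={T2}
Step 2: wait(T4) -> count=0 queue=[T4] holders={T2}
Step 3: wait(T5) -> count=0 queue=[T4,T5] holders={T2}
Step 4: wait(T1) -> count=0 queue=[T4,T5,T1] holders={T2}
Step 5: signal(T2) -> count=0 queue=[T5,T1] holders={T4}
Step 6: signal(T4) -> count=0 queue=[T1] holders={T5}
Step 7: signal(T5) -> count=0 queue=[] holders={T1}
Step 8: signal(T1) -> count=1 queue=[] holders={none}
Step 9: wait(T5) -> count=0 queue=[] holders={T5}
Step 10: signal(T5) -> count=1 queue=[] holders={none}
Step 11: wait(T6) -> count=0 queue=[] holders={T6}
Step 12: wait(T4) -> count=0 queue=[T4] holders={T6}
Step 13: wait(T5) -> count=0 queue=[T4,T5] holders={T6}
Step 14: wait(T2) -> count=0 queue=[T4,T5,T2] holders={T6}
Step 15: signal(T6) -> count=0 queue=[T5,T2] holders={T4}
Step 16: signal(T4) -> count=0 queue=[T2] holders={T5}
Step 17: signal(T5) -> count=0 queue=[] holders={T2}
Step 18: wait(T5) -> count=0 queue=[T5] holders={T2}
Step 19: signal(T2) -> count=0 queue=[] holders={T5}
Step 20: signal(T5) -> count=1 queue=[] holders={none}
Final holders: {none} -> 0 thread(s)

Answer: 0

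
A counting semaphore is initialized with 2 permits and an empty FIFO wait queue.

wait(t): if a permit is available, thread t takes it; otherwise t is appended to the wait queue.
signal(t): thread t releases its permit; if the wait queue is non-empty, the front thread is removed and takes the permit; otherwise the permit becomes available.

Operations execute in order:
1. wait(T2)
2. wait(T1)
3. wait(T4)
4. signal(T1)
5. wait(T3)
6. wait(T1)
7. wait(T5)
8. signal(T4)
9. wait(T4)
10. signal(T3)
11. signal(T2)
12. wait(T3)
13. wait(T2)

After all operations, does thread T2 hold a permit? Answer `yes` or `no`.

Answer: no

Derivation:
Step 1: wait(T2) -> count=1 queue=[] holders={T2}
Step 2: wait(T1) -> count=0 queue=[] holders={T1,T2}
Step 3: wait(T4) -> count=0 queue=[T4] holders={T1,T2}
Step 4: signal(T1) -> count=0 queue=[] holders={T2,T4}
Step 5: wait(T3) -> count=0 queue=[T3] holders={T2,T4}
Step 6: wait(T1) -> count=0 queue=[T3,T1] holders={T2,T4}
Step 7: wait(T5) -> count=0 queue=[T3,T1,T5] holders={T2,T4}
Step 8: signal(T4) -> count=0 queue=[T1,T5] holders={T2,T3}
Step 9: wait(T4) -> count=0 queue=[T1,T5,T4] holders={T2,T3}
Step 10: signal(T3) -> count=0 queue=[T5,T4] holders={T1,T2}
Step 11: signal(T2) -> count=0 queue=[T4] holders={T1,T5}
Step 12: wait(T3) -> count=0 queue=[T4,T3] holders={T1,T5}
Step 13: wait(T2) -> count=0 queue=[T4,T3,T2] holders={T1,T5}
Final holders: {T1,T5} -> T2 not in holders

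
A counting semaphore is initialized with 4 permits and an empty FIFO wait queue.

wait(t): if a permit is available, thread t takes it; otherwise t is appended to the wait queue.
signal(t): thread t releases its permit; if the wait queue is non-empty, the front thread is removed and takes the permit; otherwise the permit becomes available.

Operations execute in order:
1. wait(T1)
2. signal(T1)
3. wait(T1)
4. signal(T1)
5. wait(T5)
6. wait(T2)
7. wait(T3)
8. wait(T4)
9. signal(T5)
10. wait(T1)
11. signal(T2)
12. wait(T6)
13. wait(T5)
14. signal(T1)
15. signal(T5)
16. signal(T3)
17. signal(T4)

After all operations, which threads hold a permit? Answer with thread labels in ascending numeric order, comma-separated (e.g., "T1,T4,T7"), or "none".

Answer: T6

Derivation:
Step 1: wait(T1) -> count=3 queue=[] holders={T1}
Step 2: signal(T1) -> count=4 queue=[] holders={none}
Step 3: wait(T1) -> count=3 queue=[] holders={T1}
Step 4: signal(T1) -> count=4 queue=[] holders={none}
Step 5: wait(T5) -> count=3 queue=[] holders={T5}
Step 6: wait(T2) -> count=2 queue=[] holders={T2,T5}
Step 7: wait(T3) -> count=1 queue=[] holders={T2,T3,T5}
Step 8: wait(T4) -> count=0 queue=[] holders={T2,T3,T4,T5}
Step 9: signal(T5) -> count=1 queue=[] holders={T2,T3,T4}
Step 10: wait(T1) -> count=0 queue=[] holders={T1,T2,T3,T4}
Step 11: signal(T2) -> count=1 queue=[] holders={T1,T3,T4}
Step 12: wait(T6) -> count=0 queue=[] holders={T1,T3,T4,T6}
Step 13: wait(T5) -> count=0 queue=[T5] holders={T1,T3,T4,T6}
Step 14: signal(T1) -> count=0 queue=[] holders={T3,T4,T5,T6}
Step 15: signal(T5) -> count=1 queue=[] holders={T3,T4,T6}
Step 16: signal(T3) -> count=2 queue=[] holders={T4,T6}
Step 17: signal(T4) -> count=3 queue=[] holders={T6}
Final holders: T6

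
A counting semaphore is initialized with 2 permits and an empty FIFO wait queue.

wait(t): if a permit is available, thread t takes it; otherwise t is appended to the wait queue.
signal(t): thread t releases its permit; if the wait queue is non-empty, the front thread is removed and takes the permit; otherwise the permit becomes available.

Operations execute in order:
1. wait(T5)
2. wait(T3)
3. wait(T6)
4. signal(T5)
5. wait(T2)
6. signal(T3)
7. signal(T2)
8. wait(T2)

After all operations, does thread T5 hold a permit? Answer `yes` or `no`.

Step 1: wait(T5) -> count=1 queue=[] holders={T5}
Step 2: wait(T3) -> count=0 queue=[] holders={T3,T5}
Step 3: wait(T6) -> count=0 queue=[T6] holders={T3,T5}
Step 4: signal(T5) -> count=0 queue=[] holders={T3,T6}
Step 5: wait(T2) -> count=0 queue=[T2] holders={T3,T6}
Step 6: signal(T3) -> count=0 queue=[] holders={T2,T6}
Step 7: signal(T2) -> count=1 queue=[] holders={T6}
Step 8: wait(T2) -> count=0 queue=[] holders={T2,T6}
Final holders: {T2,T6} -> T5 not in holders

Answer: no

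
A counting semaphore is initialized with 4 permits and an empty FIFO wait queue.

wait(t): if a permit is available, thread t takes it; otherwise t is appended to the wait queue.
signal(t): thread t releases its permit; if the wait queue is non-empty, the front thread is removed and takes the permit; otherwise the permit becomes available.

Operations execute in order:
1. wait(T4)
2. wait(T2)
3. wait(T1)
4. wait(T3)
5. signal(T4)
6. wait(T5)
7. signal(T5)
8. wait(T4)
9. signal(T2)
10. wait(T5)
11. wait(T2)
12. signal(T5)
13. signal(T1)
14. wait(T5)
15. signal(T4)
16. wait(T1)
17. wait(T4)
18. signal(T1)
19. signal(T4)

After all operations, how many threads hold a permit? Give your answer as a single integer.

Answer: 3

Derivation:
Step 1: wait(T4) -> count=3 queue=[] holders={T4}
Step 2: wait(T2) -> count=2 queue=[] holders={T2,T4}
Step 3: wait(T1) -> count=1 queue=[] holders={T1,T2,T4}
Step 4: wait(T3) -> count=0 queue=[] holders={T1,T2,T3,T4}
Step 5: signal(T4) -> count=1 queue=[] holders={T1,T2,T3}
Step 6: wait(T5) -> count=0 queue=[] holders={T1,T2,T3,T5}
Step 7: signal(T5) -> count=1 queue=[] holders={T1,T2,T3}
Step 8: wait(T4) -> count=0 queue=[] holders={T1,T2,T3,T4}
Step 9: signal(T2) -> count=1 queue=[] holders={T1,T3,T4}
Step 10: wait(T5) -> count=0 queue=[] holders={T1,T3,T4,T5}
Step 11: wait(T2) -> count=0 queue=[T2] holders={T1,T3,T4,T5}
Step 12: signal(T5) -> count=0 queue=[] holders={T1,T2,T3,T4}
Step 13: signal(T1) -> count=1 queue=[] holders={T2,T3,T4}
Step 14: wait(T5) -> count=0 queue=[] holders={T2,T3,T4,T5}
Step 15: signal(T4) -> count=1 queue=[] holders={T2,T3,T5}
Step 16: wait(T1) -> count=0 queue=[] holders={T1,T2,T3,T5}
Step 17: wait(T4) -> count=0 queue=[T4] holders={T1,T2,T3,T5}
Step 18: signal(T1) -> count=0 queue=[] holders={T2,T3,T4,T5}
Step 19: signal(T4) -> count=1 queue=[] holders={T2,T3,T5}
Final holders: {T2,T3,T5} -> 3 thread(s)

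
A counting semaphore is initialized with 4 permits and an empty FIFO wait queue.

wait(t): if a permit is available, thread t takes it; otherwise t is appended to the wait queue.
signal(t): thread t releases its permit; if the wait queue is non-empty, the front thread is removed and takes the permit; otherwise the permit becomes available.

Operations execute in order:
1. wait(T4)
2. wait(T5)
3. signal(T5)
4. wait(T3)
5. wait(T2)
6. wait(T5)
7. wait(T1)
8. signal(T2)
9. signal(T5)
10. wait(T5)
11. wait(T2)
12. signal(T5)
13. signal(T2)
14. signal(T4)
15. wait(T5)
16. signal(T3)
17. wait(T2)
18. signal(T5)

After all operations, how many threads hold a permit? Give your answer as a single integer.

Answer: 2

Derivation:
Step 1: wait(T4) -> count=3 queue=[] holders={T4}
Step 2: wait(T5) -> count=2 queue=[] holders={T4,T5}
Step 3: signal(T5) -> count=3 queue=[] holders={T4}
Step 4: wait(T3) -> count=2 queue=[] holders={T3,T4}
Step 5: wait(T2) -> count=1 queue=[] holders={T2,T3,T4}
Step 6: wait(T5) -> count=0 queue=[] holders={T2,T3,T4,T5}
Step 7: wait(T1) -> count=0 queue=[T1] holders={T2,T3,T4,T5}
Step 8: signal(T2) -> count=0 queue=[] holders={T1,T3,T4,T5}
Step 9: signal(T5) -> count=1 queue=[] holders={T1,T3,T4}
Step 10: wait(T5) -> count=0 queue=[] holders={T1,T3,T4,T5}
Step 11: wait(T2) -> count=0 queue=[T2] holders={T1,T3,T4,T5}
Step 12: signal(T5) -> count=0 queue=[] holders={T1,T2,T3,T4}
Step 13: signal(T2) -> count=1 queue=[] holders={T1,T3,T4}
Step 14: signal(T4) -> count=2 queue=[] holders={T1,T3}
Step 15: wait(T5) -> count=1 queue=[] holders={T1,T3,T5}
Step 16: signal(T3) -> count=2 queue=[] holders={T1,T5}
Step 17: wait(T2) -> count=1 queue=[] holders={T1,T2,T5}
Step 18: signal(T5) -> count=2 queue=[] holders={T1,T2}
Final holders: {T1,T2} -> 2 thread(s)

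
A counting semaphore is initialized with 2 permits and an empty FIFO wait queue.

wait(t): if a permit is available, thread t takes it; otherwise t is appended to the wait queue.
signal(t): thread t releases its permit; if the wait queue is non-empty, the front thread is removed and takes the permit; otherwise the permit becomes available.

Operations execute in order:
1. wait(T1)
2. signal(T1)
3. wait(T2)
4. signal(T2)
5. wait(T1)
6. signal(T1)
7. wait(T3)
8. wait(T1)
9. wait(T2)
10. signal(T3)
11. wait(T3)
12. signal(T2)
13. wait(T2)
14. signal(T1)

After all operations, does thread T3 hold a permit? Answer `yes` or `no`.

Step 1: wait(T1) -> count=1 queue=[] holders={T1}
Step 2: signal(T1) -> count=2 queue=[] holders={none}
Step 3: wait(T2) -> count=1 queue=[] holders={T2}
Step 4: signal(T2) -> count=2 queue=[] holders={none}
Step 5: wait(T1) -> count=1 queue=[] holders={T1}
Step 6: signal(T1) -> count=2 queue=[] holders={none}
Step 7: wait(T3) -> count=1 queue=[] holders={T3}
Step 8: wait(T1) -> count=0 queue=[] holders={T1,T3}
Step 9: wait(T2) -> count=0 queue=[T2] holders={T1,T3}
Step 10: signal(T3) -> count=0 queue=[] holders={T1,T2}
Step 11: wait(T3) -> count=0 queue=[T3] holders={T1,T2}
Step 12: signal(T2) -> count=0 queue=[] holders={T1,T3}
Step 13: wait(T2) -> count=0 queue=[T2] holders={T1,T3}
Step 14: signal(T1) -> count=0 queue=[] holders={T2,T3}
Final holders: {T2,T3} -> T3 in holders

Answer: yes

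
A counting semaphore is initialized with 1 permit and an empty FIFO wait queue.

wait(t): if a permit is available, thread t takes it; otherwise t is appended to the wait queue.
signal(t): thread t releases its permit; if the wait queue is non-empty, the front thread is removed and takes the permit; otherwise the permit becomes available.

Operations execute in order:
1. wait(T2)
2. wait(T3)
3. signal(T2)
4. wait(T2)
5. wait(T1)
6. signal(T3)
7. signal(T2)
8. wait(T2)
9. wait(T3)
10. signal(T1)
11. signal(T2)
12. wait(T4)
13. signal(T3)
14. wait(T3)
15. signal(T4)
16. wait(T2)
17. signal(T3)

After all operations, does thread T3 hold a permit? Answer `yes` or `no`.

Step 1: wait(T2) -> count=0 queue=[] holders={T2}
Step 2: wait(T3) -> count=0 queue=[T3] holders={T2}
Step 3: signal(T2) -> count=0 queue=[] holders={T3}
Step 4: wait(T2) -> count=0 queue=[T2] holders={T3}
Step 5: wait(T1) -> count=0 queue=[T2,T1] holders={T3}
Step 6: signal(T3) -> count=0 queue=[T1] holders={T2}
Step 7: signal(T2) -> count=0 queue=[] holders={T1}
Step 8: wait(T2) -> count=0 queue=[T2] holders={T1}
Step 9: wait(T3) -> count=0 queue=[T2,T3] holders={T1}
Step 10: signal(T1) -> count=0 queue=[T3] holders={T2}
Step 11: signal(T2) -> count=0 queue=[] holders={T3}
Step 12: wait(T4) -> count=0 queue=[T4] holders={T3}
Step 13: signal(T3) -> count=0 queue=[] holders={T4}
Step 14: wait(T3) -> count=0 queue=[T3] holders={T4}
Step 15: signal(T4) -> count=0 queue=[] holders={T3}
Step 16: wait(T2) -> count=0 queue=[T2] holders={T3}
Step 17: signal(T3) -> count=0 queue=[] holders={T2}
Final holders: {T2} -> T3 not in holders

Answer: no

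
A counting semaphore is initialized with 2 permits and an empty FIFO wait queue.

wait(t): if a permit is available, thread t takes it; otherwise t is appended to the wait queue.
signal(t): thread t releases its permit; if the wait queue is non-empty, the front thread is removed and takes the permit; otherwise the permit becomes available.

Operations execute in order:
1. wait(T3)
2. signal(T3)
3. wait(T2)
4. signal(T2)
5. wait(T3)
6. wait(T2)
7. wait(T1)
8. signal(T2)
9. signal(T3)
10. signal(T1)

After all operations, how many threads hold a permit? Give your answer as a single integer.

Step 1: wait(T3) -> count=1 queue=[] holders={T3}
Step 2: signal(T3) -> count=2 queue=[] holders={none}
Step 3: wait(T2) -> count=1 queue=[] holders={T2}
Step 4: signal(T2) -> count=2 queue=[] holders={none}
Step 5: wait(T3) -> count=1 queue=[] holders={T3}
Step 6: wait(T2) -> count=0 queue=[] holders={T2,T3}
Step 7: wait(T1) -> count=0 queue=[T1] holders={T2,T3}
Step 8: signal(T2) -> count=0 queue=[] holders={T1,T3}
Step 9: signal(T3) -> count=1 queue=[] holders={T1}
Step 10: signal(T1) -> count=2 queue=[] holders={none}
Final holders: {none} -> 0 thread(s)

Answer: 0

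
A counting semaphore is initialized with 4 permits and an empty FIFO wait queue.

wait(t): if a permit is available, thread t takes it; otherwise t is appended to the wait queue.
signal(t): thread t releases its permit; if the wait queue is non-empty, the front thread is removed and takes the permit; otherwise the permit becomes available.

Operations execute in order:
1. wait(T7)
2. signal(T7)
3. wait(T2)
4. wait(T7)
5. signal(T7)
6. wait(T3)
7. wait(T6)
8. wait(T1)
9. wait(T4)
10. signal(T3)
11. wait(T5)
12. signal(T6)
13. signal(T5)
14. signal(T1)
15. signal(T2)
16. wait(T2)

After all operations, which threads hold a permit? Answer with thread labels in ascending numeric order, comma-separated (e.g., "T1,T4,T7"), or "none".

Step 1: wait(T7) -> count=3 queue=[] holders={T7}
Step 2: signal(T7) -> count=4 queue=[] holders={none}
Step 3: wait(T2) -> count=3 queue=[] holders={T2}
Step 4: wait(T7) -> count=2 queue=[] holders={T2,T7}
Step 5: signal(T7) -> count=3 queue=[] holders={T2}
Step 6: wait(T3) -> count=2 queue=[] holders={T2,T3}
Step 7: wait(T6) -> count=1 queue=[] holders={T2,T3,T6}
Step 8: wait(T1) -> count=0 queue=[] holders={T1,T2,T3,T6}
Step 9: wait(T4) -> count=0 queue=[T4] holders={T1,T2,T3,T6}
Step 10: signal(T3) -> count=0 queue=[] holders={T1,T2,T4,T6}
Step 11: wait(T5) -> count=0 queue=[T5] holders={T1,T2,T4,T6}
Step 12: signal(T6) -> count=0 queue=[] holders={T1,T2,T4,T5}
Step 13: signal(T5) -> count=1 queue=[] holders={T1,T2,T4}
Step 14: signal(T1) -> count=2 queue=[] holders={T2,T4}
Step 15: signal(T2) -> count=3 queue=[] holders={T4}
Step 16: wait(T2) -> count=2 queue=[] holders={T2,T4}
Final holders: T2,T4

Answer: T2,T4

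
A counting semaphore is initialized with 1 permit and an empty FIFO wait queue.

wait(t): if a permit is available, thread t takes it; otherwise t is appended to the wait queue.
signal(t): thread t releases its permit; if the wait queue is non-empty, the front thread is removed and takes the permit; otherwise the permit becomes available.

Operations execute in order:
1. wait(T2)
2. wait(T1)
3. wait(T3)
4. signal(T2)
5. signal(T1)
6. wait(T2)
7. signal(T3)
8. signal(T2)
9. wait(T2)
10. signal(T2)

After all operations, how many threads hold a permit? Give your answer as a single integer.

Step 1: wait(T2) -> count=0 queue=[] holders={T2}
Step 2: wait(T1) -> count=0 queue=[T1] holders={T2}
Step 3: wait(T3) -> count=0 queue=[T1,T3] holders={T2}
Step 4: signal(T2) -> count=0 queue=[T3] holders={T1}
Step 5: signal(T1) -> count=0 queue=[] holders={T3}
Step 6: wait(T2) -> count=0 queue=[T2] holders={T3}
Step 7: signal(T3) -> count=0 queue=[] holders={T2}
Step 8: signal(T2) -> count=1 queue=[] holders={none}
Step 9: wait(T2) -> count=0 queue=[] holders={T2}
Step 10: signal(T2) -> count=1 queue=[] holders={none}
Final holders: {none} -> 0 thread(s)

Answer: 0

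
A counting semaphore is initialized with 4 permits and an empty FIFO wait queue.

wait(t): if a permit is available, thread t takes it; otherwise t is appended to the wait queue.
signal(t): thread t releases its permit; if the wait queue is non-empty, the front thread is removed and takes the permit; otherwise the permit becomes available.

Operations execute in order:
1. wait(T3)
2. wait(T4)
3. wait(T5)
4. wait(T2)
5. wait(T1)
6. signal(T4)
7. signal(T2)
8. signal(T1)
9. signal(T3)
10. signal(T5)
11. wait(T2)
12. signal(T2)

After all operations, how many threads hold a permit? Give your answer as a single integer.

Answer: 0

Derivation:
Step 1: wait(T3) -> count=3 queue=[] holders={T3}
Step 2: wait(T4) -> count=2 queue=[] holders={T3,T4}
Step 3: wait(T5) -> count=1 queue=[] holders={T3,T4,T5}
Step 4: wait(T2) -> count=0 queue=[] holders={T2,T3,T4,T5}
Step 5: wait(T1) -> count=0 queue=[T1] holders={T2,T3,T4,T5}
Step 6: signal(T4) -> count=0 queue=[] holders={T1,T2,T3,T5}
Step 7: signal(T2) -> count=1 queue=[] holders={T1,T3,T5}
Step 8: signal(T1) -> count=2 queue=[] holders={T3,T5}
Step 9: signal(T3) -> count=3 queue=[] holders={T5}
Step 10: signal(T5) -> count=4 queue=[] holders={none}
Step 11: wait(T2) -> count=3 queue=[] holders={T2}
Step 12: signal(T2) -> count=4 queue=[] holders={none}
Final holders: {none} -> 0 thread(s)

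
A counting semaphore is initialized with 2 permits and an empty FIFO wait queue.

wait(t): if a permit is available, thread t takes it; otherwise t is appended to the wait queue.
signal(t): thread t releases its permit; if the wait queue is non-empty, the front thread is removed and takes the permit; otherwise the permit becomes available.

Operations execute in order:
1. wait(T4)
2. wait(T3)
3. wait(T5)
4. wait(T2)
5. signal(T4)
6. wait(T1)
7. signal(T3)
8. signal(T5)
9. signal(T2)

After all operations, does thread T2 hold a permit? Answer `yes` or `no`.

Answer: no

Derivation:
Step 1: wait(T4) -> count=1 queue=[] holders={T4}
Step 2: wait(T3) -> count=0 queue=[] holders={T3,T4}
Step 3: wait(T5) -> count=0 queue=[T5] holders={T3,T4}
Step 4: wait(T2) -> count=0 queue=[T5,T2] holders={T3,T4}
Step 5: signal(T4) -> count=0 queue=[T2] holders={T3,T5}
Step 6: wait(T1) -> count=0 queue=[T2,T1] holders={T3,T5}
Step 7: signal(T3) -> count=0 queue=[T1] holders={T2,T5}
Step 8: signal(T5) -> count=0 queue=[] holders={T1,T2}
Step 9: signal(T2) -> count=1 queue=[] holders={T1}
Final holders: {T1} -> T2 not in holders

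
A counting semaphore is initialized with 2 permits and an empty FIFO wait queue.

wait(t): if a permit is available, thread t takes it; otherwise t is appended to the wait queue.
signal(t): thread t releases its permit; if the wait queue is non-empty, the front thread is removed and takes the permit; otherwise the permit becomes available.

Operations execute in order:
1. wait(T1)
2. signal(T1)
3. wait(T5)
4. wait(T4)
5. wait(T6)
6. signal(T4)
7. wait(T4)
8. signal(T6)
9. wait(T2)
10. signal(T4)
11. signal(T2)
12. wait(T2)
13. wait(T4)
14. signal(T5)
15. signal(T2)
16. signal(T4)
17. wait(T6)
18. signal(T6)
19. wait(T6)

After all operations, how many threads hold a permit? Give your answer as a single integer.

Step 1: wait(T1) -> count=1 queue=[] holders={T1}
Step 2: signal(T1) -> count=2 queue=[] holders={none}
Step 3: wait(T5) -> count=1 queue=[] holders={T5}
Step 4: wait(T4) -> count=0 queue=[] holders={T4,T5}
Step 5: wait(T6) -> count=0 queue=[T6] holders={T4,T5}
Step 6: signal(T4) -> count=0 queue=[] holders={T5,T6}
Step 7: wait(T4) -> count=0 queue=[T4] holders={T5,T6}
Step 8: signal(T6) -> count=0 queue=[] holders={T4,T5}
Step 9: wait(T2) -> count=0 queue=[T2] holders={T4,T5}
Step 10: signal(T4) -> count=0 queue=[] holders={T2,T5}
Step 11: signal(T2) -> count=1 queue=[] holders={T5}
Step 12: wait(T2) -> count=0 queue=[] holders={T2,T5}
Step 13: wait(T4) -> count=0 queue=[T4] holders={T2,T5}
Step 14: signal(T5) -> count=0 queue=[] holders={T2,T4}
Step 15: signal(T2) -> count=1 queue=[] holders={T4}
Step 16: signal(T4) -> count=2 queue=[] holders={none}
Step 17: wait(T6) -> count=1 queue=[] holders={T6}
Step 18: signal(T6) -> count=2 queue=[] holders={none}
Step 19: wait(T6) -> count=1 queue=[] holders={T6}
Final holders: {T6} -> 1 thread(s)

Answer: 1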